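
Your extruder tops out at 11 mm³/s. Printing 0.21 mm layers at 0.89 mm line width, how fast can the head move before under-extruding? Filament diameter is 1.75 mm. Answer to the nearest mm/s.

59 mm/s

Bead cross-section = 0.21 × 0.89 = 0.1869 mm².
v_max = Q/A = 11/0.1869 = 58.86 mm/s → 59 mm/s.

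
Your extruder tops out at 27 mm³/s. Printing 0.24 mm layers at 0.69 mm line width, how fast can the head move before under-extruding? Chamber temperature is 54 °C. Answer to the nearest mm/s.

A = 0.24 × 0.69, so 0.1656 mm².
v_max = Q/A = 27/0.1656 = 163.04 mm/s → 163 mm/s.

163 mm/s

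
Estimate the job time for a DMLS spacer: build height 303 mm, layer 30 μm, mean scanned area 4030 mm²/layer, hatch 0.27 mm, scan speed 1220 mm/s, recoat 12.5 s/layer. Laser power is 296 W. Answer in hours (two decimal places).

69.39 hours

Number of layers: 303 / 0.03 → 10100 (rounded up).
Hatch length per layer = 4030 / 0.27, so 14925.9 mm.
Scan time per layer: 14925.9 / 1220 → 12.2343 s.
Time per layer = 12.2343 + 12.5 = 24.7343 s.
Build time = 10100 × 24.7343 = 249816.43 s = 69.39 hours.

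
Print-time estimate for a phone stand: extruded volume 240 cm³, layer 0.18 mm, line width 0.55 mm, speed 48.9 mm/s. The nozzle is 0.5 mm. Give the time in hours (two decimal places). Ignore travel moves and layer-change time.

Bead cross-section: 0.18 × 0.55 → 0.099 mm².
Toolpath length = 240 cm³ / 0.099 mm² = 240000 / 0.099 = 2424242.4 mm.
Extrusion time = 2424242.4 / 48.9, so 49575.5 s.
Converting: 49575.5 s = 13.77 hours.

13.77 hours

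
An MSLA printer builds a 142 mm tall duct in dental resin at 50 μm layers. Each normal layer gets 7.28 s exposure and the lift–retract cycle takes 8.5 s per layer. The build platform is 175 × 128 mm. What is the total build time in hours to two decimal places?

Layer count = ceil(142 / 0.05) = 2840.
Each layer takes = 7.28 + 8.5, so 15.78 s.
Total = 2840 × 15.78 = 44815.2 s = 12.45 hours.

12.45 hours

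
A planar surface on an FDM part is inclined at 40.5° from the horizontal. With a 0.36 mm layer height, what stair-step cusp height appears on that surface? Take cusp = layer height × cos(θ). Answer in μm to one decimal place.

273.7 μm

cos(40.5°) = 0.7604, so cusp = 0.36 × 0.7604 = 0.273744 mm → 273.7 μm.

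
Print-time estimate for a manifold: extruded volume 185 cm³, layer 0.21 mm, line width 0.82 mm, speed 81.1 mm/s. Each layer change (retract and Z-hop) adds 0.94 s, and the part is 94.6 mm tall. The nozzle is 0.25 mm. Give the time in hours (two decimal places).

Extrusion cross-section = 0.21 × 0.82 = 0.1722 mm².
Path length: 185000 mm³ / 0.1722 mm² → 1074332.2 mm.
Extrusion time: 1074332.2 / 81.1 → 13247 s.
Number of layers: 94.6 / 0.21 → 451 (rounded up).
Z-hop total = 451 × 0.94, so 423.94 s.
Total = 13247 + 423.94 = 13670.94 s = 3.80 hours.

3.80 hours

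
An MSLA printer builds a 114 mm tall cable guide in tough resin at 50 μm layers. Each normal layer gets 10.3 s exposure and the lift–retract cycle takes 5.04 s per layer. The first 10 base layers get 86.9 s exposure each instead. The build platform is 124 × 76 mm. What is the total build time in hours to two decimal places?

Layer count = ceil(114 / 0.05) = 2280.
Burn-in layers = 10 × (86.9 + 5.04) = 919.4 s.
Remaining layers: 2270 × (10.3 + 5.04) → 34821.8 s.
Sum: 919.4 + 34821.8 = 35741.2 s → 9.93 hours.

9.93 hours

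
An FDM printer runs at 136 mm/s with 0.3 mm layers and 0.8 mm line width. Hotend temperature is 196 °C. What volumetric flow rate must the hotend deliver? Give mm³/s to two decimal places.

Bead cross-section = 0.3 × 0.8 = 0.24 mm².
Q = v·A = 136 × 0.24 = 32.64 mm³/s.

32.64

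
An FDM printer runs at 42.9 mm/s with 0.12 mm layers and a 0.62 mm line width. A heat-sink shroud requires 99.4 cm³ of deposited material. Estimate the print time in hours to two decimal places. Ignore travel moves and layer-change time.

8.65 hours

Line area = 0.12 × 0.62 = 0.0744 mm².
Path length: 99400 mm³ / 0.0744 mm² → 1336021.5 mm.
Extrusion time = 1336021.5 / 42.9 = 31142.7 s.
In the requested units: 31142.7 s = 8.65 hours.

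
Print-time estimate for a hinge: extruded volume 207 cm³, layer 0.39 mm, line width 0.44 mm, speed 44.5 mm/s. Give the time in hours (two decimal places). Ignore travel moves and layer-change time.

Line area: 0.39 × 0.44 → 0.1716 mm².
Path length: 207000 mm³ / 0.1716 mm² → 1206293.7 mm.
Extrusion time: 1206293.7 / 44.5 → 27107.7 s.
27107.7 s = 7.53 hours.

7.53 hours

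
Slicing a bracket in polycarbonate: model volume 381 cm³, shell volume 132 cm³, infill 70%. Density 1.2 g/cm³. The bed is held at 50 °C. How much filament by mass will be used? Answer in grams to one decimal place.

Interior volume = 381 − 132 = 249 cm³.
Infill volume = 0.70 × 249, so 174.3 cm³.
Total printed volume: 132 + 174.3 → 306.3 cm³.
Mass = 306.3 × 1.2 = 367.56 g.

367.6 g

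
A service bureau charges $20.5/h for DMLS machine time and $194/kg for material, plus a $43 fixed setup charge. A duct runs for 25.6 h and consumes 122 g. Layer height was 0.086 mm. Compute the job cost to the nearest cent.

Machine cost = 20.5 × 25.6, so $524.80.
Material charge = 194 × 122/1000 = $23.668.
Total = 524.80 + 23.668 + 43 = 591.468 ≈ $591.47.

$591.47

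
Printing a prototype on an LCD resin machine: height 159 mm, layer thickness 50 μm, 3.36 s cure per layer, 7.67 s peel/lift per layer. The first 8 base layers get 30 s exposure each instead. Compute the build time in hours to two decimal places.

Number of layers: 159 / 0.05 → 3180 (rounded up).
Bottom layers: 8 × (30 + 7.67) → 301.36 s.
Remaining layers = 3172 × (3.36 + 7.67) = 34987.16 s.
Total = 301.36 + 34987.16 = 35288.52 s = 9.80 hours.

9.80 hours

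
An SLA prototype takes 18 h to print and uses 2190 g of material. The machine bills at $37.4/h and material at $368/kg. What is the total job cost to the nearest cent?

Machine cost: 37.4 × 18 → $673.20.
Material charge = 368 × 2190/1000, so $805.92.
Total = 673.20 + 805.92 = $1479.12.

$1479.12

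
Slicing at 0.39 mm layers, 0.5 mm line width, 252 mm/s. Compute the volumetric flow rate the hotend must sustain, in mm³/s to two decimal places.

Extrusion cross-section: 0.39 × 0.5 → 0.195 mm².
Q = v·A = 252 × 0.195 = 49.14 mm³/s.

49.14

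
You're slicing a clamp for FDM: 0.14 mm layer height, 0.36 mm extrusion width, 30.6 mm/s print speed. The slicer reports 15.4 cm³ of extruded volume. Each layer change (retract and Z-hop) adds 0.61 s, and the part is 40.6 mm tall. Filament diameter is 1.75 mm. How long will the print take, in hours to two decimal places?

Extrusion cross-section = 0.14 × 0.36, so 0.0504 mm².
Total extruded path = 15400/0.0504 = 305555.6 mm.
Time extruding: 305555.6 / 30.6 → 9985.5 s.
Number of layers: 40.6 / 0.14 → 290 (rounded up).
Non-print overhead = 290 × 0.61 = 176.9 s.
Total = 9985.5 + 176.9 = 10162.4 s = 2.82 hours.

2.82 hours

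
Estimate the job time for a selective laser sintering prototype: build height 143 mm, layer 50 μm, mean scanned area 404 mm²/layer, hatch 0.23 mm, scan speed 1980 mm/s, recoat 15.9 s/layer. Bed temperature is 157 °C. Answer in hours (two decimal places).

Number of layers: 143 / 0.05 → 2860 (rounded up).
Scan path per layer = 404 / 0.23, so 1756.5 mm.
Per-layer scan time: 1756.5 / 1980 → 0.8871 s.
Time per layer = 0.8871 + 15.9 = 16.7871 s.
Build time = 2860 × 16.7871 = 48011.106 s = 13.34 hours.

13.34 hours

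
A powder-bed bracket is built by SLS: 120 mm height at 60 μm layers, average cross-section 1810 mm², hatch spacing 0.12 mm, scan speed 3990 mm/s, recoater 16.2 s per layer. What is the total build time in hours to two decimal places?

11.10 hours

Layer count = ceil(120 / 0.06) = 2000.
Hatch length per layer = 1810 / 0.12 = 15083.3 mm.
Scan time per layer = 15083.3 / 3990 = 3.7803 s.
Time per layer = 3.7803 + 16.2 = 19.9803 s.
Build time = 2000 × 19.9803 = 39960.6 s = 11.10 hours.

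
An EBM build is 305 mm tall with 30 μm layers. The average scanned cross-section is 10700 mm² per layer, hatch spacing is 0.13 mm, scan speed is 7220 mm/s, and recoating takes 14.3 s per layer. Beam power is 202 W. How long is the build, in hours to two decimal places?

72.58 hours

Layer count = ceil(305 / 0.03) = 10167.
Hatch length per layer = 10700 / 0.13 = 82307.7 mm.
Scan time per layer = 82307.7 / 7220 = 11.4 s.
Time per layer = 11.4 + 14.3 = 25.7 s.
Total: 10167 × 25.7 s = 261291.9 s → 72.58 hours.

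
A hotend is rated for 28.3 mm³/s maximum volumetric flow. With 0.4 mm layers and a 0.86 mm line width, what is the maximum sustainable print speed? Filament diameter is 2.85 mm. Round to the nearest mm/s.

82 mm/s

A: 0.4 × 0.86 → 0.344 mm².
Max speed = 28.3 / 0.344 = 82.27 ≈ 82 mm/s.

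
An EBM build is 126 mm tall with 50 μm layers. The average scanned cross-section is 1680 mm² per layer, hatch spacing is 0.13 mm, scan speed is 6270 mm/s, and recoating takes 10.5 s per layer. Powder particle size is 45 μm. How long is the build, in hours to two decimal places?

8.79 hours

Layer count = ceil(126 / 0.05) = 2520.
Per-layer scan distance = 1680 / 0.13 = 12923.1 mm.
Scan time per layer = 12923.1 / 6270, so 2.0611 s.
Time per layer: 2.0611 + 10.5 → 12.5611 s.
2520 layers × 12.5611 s/layer = 31653.972 s, i.e. 8.79 hours.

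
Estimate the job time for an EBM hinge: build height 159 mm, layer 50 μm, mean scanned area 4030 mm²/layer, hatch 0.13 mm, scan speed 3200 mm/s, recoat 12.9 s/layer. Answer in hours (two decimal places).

19.95 hours

Layers = ⌈159/0.05⌉ = 3180.
Hatch length per layer = 4030 / 0.13, so 31000 mm.
Scan time per layer = 31000 / 3200, so 9.6875 s.
Time per layer = 9.6875 + 12.9, so 22.5875 s.
Total: 3180 × 22.5875 s = 71828.25 s → 19.95 hours.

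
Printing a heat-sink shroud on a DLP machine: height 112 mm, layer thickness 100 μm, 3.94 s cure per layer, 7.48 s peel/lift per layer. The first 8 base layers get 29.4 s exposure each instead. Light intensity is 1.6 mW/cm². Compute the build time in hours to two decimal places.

Layer count = ceil(112 / 0.1) = 1120.
Base layers = 8 × (29.4 + 7.48), so 295.04 s.
Normal layers: 1112 × (3.94 + 7.48) → 12699.04 s.
Sum: 295.04 + 12699.04 = 12994.08 s → 3.61 hours.

3.61 hours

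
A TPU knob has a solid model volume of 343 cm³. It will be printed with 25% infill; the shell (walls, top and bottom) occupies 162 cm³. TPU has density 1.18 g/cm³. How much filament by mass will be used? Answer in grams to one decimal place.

Infill region: 343 − 162 → 181 cm³.
Deposited infill = 0.25 × 181, so 45.25 cm³.
Deposited volume = 162 + 45.25, so 207.25 cm³.
Mass: 207.25 × 1.18 → 244.555 g.

244.6 g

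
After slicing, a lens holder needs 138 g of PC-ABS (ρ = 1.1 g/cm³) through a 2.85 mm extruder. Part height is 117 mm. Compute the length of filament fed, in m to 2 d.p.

19.67 m

Volume = 138 g / 1.1 g·cm⁻³ = 125.4545 cm³ = 125454.5 mm³.
A = π r² = π × 1.425² = 6.3794 mm².
Length = 125454.5 / 6.3794 = 19665.56 mm = 19.67 m.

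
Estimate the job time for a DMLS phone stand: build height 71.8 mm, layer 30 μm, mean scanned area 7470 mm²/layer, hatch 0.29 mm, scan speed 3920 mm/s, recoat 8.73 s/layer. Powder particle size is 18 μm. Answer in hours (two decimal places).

Number of layers: 71.8 / 0.03 → 2394 (rounded up).
Hatch length per layer = 7470 / 0.29, so 25758.6 mm.
Laser time per layer = 25758.6 / 3920 = 6.5711 s.
Per-layer time = 6.5711 + 8.73, so 15.3011 s.
2394 layers × 15.3011 s/layer = 36630.8334 s, i.e. 10.18 hours.

10.18 hours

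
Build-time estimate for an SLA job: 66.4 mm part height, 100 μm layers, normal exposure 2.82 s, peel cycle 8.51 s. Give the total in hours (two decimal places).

Number of layers: 66.4 / 0.1 → 664 (rounded up).
Each layer takes: 2.82 + 8.51 → 11.33 s.
Total = 664 × 11.33 = 7523.12 s = 2.09 hours.

2.09 hours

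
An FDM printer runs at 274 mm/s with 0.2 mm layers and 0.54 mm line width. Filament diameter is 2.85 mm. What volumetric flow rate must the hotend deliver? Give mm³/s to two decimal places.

A = 0.2 × 0.54 = 0.108 mm².
Volumetric flow = 274 × 0.108 = 29.59 mm³/s.

29.59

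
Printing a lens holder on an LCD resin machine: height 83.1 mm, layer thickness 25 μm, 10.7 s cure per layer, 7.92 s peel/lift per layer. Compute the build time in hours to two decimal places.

17.19 hours

Number of layers: 83.1 / 0.025 → 3324 (rounded up).
Per-layer time = 10.7 + 7.92, so 18.62 s.
Build time: 3324 × 18.62 s = 61892.88 s, i.e. 17.19 hours.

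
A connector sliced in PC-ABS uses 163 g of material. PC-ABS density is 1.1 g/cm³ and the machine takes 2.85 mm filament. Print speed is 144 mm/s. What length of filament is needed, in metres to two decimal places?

23.23 m

Volume = 163 g / 1.1 g·cm⁻³ = 148.1818 cm³ = 148181.8 mm³.
Filament cross-section = π × (2.85/2)² = 6.3794 mm².
L = V/A = 148181.8/6.3794 = 23228.17 mm → 23.23 m.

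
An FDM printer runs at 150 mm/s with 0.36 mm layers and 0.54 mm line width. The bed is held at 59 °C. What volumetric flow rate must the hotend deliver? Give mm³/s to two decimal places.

29.16

A = 0.36 × 0.54 = 0.1944 mm².
Volumetric flow = 150 × 0.1944 = 29.16 mm³/s.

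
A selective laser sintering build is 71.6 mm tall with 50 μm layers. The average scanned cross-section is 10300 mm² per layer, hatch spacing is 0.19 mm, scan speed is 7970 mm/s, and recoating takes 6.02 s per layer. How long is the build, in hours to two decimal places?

Number of layers: 71.6 / 0.05 → 1432 (rounded up).
Hatch length per layer = 10300 / 0.19, so 54210.5 mm.
Laser time per layer: 54210.5 / 7970 → 6.8018 s.
Time per layer = 6.8018 + 6.02 = 12.8218 s.
1432 layers × 12.8218 s/layer = 18360.8176 s, i.e. 5.10 hours.

5.10 hours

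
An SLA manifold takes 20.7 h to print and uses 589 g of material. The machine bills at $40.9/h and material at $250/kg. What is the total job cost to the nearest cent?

$993.88

Machine-time cost = 40.9 × 20.7, so $846.63.
Material cost = 250 × 589/1000, so $147.25.
Job cost: 846.63 + 147.25 = $993.88.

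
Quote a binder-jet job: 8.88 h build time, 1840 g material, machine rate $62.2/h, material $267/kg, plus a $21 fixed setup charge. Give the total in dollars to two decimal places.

$1064.62

Machine-time cost = 62.2 × 8.88 = $552.336.
Material charge: 267 × 1840/1000 → $491.28.
Adding setup: 552.336 + 491.28 + 21 → 1064.616 ≈ $1064.62.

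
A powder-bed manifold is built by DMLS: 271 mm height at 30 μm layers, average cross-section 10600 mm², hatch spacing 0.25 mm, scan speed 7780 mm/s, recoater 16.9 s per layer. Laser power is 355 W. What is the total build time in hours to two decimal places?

Layer count = ceil(271 / 0.03) = 9034.
Per-layer scan distance = 10600 / 0.25, so 42400 mm.
Per-layer scan time: 42400 / 7780 → 5.4499 s.
Per-layer time = 5.4499 + 16.9 = 22.3499 s.
Build time = 9034 × 22.3499 = 201908.9966 s = 56.09 hours.

56.09 hours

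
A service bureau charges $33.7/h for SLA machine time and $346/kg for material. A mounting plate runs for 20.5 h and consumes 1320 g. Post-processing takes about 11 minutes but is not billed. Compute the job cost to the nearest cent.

$1147.57

Machine cost: 33.7 × 20.5 → $690.85.
Material charge = 346 × 1320/1000 = $456.72.
Job cost: 690.85 + 456.72 = $1147.57.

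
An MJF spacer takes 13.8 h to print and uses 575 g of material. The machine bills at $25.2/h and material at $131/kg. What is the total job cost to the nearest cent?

$423.09

Machine-time cost = 25.2 × 13.8, so $347.76.
Material charge = 131 × 575/1000 = $75.325.
Total = 347.76 + 75.325 = 423.085 ≈ $423.09.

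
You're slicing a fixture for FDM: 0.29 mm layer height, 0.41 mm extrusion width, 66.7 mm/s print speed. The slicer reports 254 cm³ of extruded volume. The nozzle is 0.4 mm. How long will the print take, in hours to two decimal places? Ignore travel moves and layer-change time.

8.90 hours

Bead cross-section = 0.29 × 0.41, so 0.1189 mm².
Path length: 254000 mm³ / 0.1189 mm² → 2136248.9 mm.
Extrusion time = 2136248.9 / 66.7, so 32027.7 s.
That's 32027.7 s → 8.90 hours.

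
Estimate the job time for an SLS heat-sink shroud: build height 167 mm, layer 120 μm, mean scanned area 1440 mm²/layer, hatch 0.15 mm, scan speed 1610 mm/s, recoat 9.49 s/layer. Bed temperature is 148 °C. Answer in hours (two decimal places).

Layers = ⌈167/0.12⌉ = 1392.
Hatch length per layer = 1440 / 0.15 = 9600 mm.
Scan time per layer = 9600 / 1610 = 5.9627 s.
Per-layer time = 5.9627 + 9.49, so 15.4527 s.
Build time = 1392 × 15.4527 = 21510.1584 s = 5.98 hours.

5.98 hours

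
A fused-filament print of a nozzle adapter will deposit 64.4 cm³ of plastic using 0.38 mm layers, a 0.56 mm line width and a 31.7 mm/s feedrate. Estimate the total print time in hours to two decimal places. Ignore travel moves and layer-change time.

2.65 hours

Line area: 0.38 × 0.56 → 0.2128 mm².
Total extruded path = 64400/0.2128 = 302631.6 mm.
Time extruding: 302631.6 / 31.7 → 9546.7 s.
Converting: 9546.7 s = 2.65 hours.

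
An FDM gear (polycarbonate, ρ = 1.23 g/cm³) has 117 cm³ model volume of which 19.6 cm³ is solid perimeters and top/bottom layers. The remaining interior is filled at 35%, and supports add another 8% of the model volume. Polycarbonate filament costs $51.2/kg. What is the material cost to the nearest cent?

$3.97

Volume inside the shell = 117 − 19.6 = 97.4 cm³.
Infill volume: 0.35 × 97.4 → 34.09 cm³.
Support = 0.08 × 117 = 9.36 cm³.
Total printed volume: 19.6 + 34.09 + 9.36 → 63.05 cm³.
Mass = 63.05 × 1.23, so 77.5515 g.
Cost = 77.5515 g / 1000 × $51.2/kg = $3.97.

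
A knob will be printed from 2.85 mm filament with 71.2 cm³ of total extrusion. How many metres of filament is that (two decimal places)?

Cross-section of 2.85 mm filament: π·(2.85/2)² = 6.3794 mm².
Length = 71.2 cm³ / 6.3794 mm² = 71200 / 6.3794 = 11160.92 mm = 11.16 m.

11.16 m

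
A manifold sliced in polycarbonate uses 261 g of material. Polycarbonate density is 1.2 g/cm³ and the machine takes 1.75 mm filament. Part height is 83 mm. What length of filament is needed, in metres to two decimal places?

90.43 m

Extruded volume: 261/1.2 = 217.5 cm³ (217500 mm³).
Cross-section of 1.75 mm filament: π·(1.75/2)² = 2.4053 mm².
Length = 217500 / 2.4053 = 90425.31 mm = 90.43 m.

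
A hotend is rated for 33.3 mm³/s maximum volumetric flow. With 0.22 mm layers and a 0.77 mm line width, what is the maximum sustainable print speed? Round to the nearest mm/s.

A = 0.22 × 0.77 = 0.1694 mm².
Max speed = 33.3 / 0.1694 = 196.58 ≈ 197 mm/s.

197 mm/s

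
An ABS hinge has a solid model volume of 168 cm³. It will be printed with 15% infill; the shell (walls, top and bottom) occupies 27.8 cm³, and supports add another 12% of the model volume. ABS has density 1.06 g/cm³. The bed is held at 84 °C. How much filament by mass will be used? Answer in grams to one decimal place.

Infill region: 168 − 27.8 → 140.2 cm³.
Infill volume: 0.15 × 140.2 → 21.03 cm³.
Support = 0.12 × 168, so 20.16 cm³.
Deposited volume = 27.8 + 21.03 + 20.16, so 68.99 cm³.
Mass = 68.99 × 1.06, so 73.1294 g.

73.1 g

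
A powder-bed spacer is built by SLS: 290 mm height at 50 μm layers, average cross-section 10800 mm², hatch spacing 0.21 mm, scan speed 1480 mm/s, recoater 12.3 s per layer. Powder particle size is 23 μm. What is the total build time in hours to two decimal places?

75.80 hours

Layers = ⌈290/0.05⌉ = 5800.
Per-layer scan distance: 10800 / 0.21 → 51428.6 mm.
Laser time per layer: 51428.6 / 1480 → 34.7491 s.
Time per layer: 34.7491 + 12.3 → 47.0491 s.
Build time = 5800 × 47.0491 = 272884.78 s = 75.80 hours.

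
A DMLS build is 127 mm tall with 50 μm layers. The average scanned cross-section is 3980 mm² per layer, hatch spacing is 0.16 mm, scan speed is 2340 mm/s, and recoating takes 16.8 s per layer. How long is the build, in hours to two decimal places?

Layer count = ceil(127 / 0.05) = 2540.
Per-layer scan distance: 3980 / 0.16 → 24875 mm.
Scan time per layer: 24875 / 2340 → 10.6303 s.
Layer cycle: 10.6303 + 16.8 → 27.4303 s.
2540 layers × 27.4303 s/layer = 69672.962 s, i.e. 19.35 hours.

19.35 hours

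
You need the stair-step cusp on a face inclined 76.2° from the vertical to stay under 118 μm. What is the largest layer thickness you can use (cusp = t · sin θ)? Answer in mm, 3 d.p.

0.122 mm

t = h_c / sin θ = 0.118 / 0.9711 = 0.122 mm.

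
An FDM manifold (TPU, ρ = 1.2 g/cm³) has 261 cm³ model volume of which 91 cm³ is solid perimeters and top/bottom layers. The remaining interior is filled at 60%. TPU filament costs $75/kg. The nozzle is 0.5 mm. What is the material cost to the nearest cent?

$17.37

Volume inside the shell: 261 − 91 → 170 cm³.
Infill deposited: 0.60 × 170 → 102 cm³.
Total extruded = 91 + 102, so 193 cm³.
Mass = 193 × 1.2 = 231.6 g.
Cost = 231.6 g / 1000 × $75/kg = $17.37.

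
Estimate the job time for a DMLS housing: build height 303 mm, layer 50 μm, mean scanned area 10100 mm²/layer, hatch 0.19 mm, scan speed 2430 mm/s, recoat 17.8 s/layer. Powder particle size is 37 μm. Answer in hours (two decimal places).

Layer count = ceil(303 / 0.05) = 6060.
Scan path per layer = 10100 / 0.19 = 53157.9 mm.
Per-layer scan time = 53157.9 / 2430 = 21.8757 s.
Time per layer = 21.8757 + 17.8 = 39.6757 s.
6060 layers × 39.6757 s/layer = 240434.742 s, i.e. 66.79 hours.

66.79 hours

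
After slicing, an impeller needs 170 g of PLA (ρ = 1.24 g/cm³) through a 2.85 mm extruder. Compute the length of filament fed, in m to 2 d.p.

Volume = 170 g / 1.24 g·cm⁻³ = 137.0968 cm³ = 137096.8 mm³.
Cross-section of 2.85 mm filament: π·(2.85/2)² = 6.3794 mm².
L = V/A = 137096.8/6.3794 = 21490.55 mm → 21.49 m.

21.49 m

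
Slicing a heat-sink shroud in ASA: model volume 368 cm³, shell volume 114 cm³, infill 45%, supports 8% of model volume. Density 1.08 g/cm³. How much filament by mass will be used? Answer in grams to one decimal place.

Infill region = 368 − 114, so 254 cm³.
Deposited infill = 0.45 × 254 = 114.3 cm³.
Support = 0.08 × 368 = 29.44 cm³.
Deposited volume = 114 + 114.3 + 29.44 = 257.74 cm³.
Mass: 257.74 × 1.08 → 278.3592 g.

278.4 g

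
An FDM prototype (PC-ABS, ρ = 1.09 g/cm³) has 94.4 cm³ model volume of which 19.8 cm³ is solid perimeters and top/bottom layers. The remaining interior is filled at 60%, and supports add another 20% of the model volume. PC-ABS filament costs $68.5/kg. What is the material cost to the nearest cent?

$6.23

Interior volume: 94.4 − 19.8 → 74.6 cm³.
Infill volume = 0.60 × 74.6, so 44.76 cm³.
Support: 0.20 × 94.4 → 18.88 cm³.
Total extruded: 19.8 + 44.76 + 18.88 → 83.44 cm³.
Mass = 83.44 × 1.09, so 90.9496 g.
Cost = 90.9496 g / 1000 × $68.5/kg = $6.23.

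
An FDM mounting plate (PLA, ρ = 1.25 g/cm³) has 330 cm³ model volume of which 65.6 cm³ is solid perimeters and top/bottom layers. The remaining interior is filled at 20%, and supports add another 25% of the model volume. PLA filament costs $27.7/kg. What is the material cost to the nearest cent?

$6.96

Interior volume = 330 − 65.6, so 264.4 cm³.
Deposited infill = 0.20 × 264.4 = 52.88 cm³.
Support = 0.25 × 330, so 82.5 cm³.
Deposited volume = 65.6 + 52.88 + 82.5, so 200.98 cm³.
Mass: 200.98 × 1.25 → 251.225 g.
At $27.7/kg: 251.225/1000 × 27.7 = $6.96.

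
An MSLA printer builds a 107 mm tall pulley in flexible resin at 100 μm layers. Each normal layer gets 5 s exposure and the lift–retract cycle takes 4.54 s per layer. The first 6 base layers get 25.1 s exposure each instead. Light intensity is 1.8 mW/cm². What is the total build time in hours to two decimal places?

Number of layers: 107 / 0.1 → 1070 (rounded up).
Burn-in layers = 6 × (25.1 + 4.54), so 177.84 s.
Remaining layers = 1064 × (5 + 4.54) = 10150.56 s.
Sum: 177.84 + 10150.56 = 10328.4 s → 2.87 hours.

2.87 hours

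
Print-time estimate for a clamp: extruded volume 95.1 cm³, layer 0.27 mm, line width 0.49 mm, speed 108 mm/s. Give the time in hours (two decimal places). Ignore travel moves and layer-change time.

Line area = 0.27 × 0.49, so 0.1323 mm².
Toolpath length = 95.1 cm³ / 0.1323 mm² = 95100 / 0.1323 = 718820.9 mm.
Time extruding: 718820.9 / 108 → 6655.7 s.
6655.7 s = 1.85 hours.

1.85 hours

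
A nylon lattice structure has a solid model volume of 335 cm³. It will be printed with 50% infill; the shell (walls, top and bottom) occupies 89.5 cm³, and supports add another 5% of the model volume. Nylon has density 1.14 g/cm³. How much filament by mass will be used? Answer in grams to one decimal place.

261.1 g

Volume inside the shell: 335 − 89.5 → 245.5 cm³.
Infill volume = 0.50 × 245.5 = 122.75 cm³.
Support = 0.05 × 335, so 16.75 cm³.
Deposited volume = 89.5 + 122.75 + 16.75 = 229 cm³.
Mass = 229 × 1.14 = 261.06 g.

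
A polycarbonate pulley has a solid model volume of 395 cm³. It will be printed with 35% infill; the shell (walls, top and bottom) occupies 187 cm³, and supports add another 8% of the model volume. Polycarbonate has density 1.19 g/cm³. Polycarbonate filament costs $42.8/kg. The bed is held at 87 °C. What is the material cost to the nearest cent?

Interior volume = 395 − 187, so 208 cm³.
Infill deposited: 0.35 × 208 → 72.8 cm³.
Support: 0.08 × 395 → 31.6 cm³.
Total printed volume = 187 + 72.8 + 31.6 = 291.4 cm³.
Mass = 291.4 × 1.19, so 346.766 g.
At $42.8/kg: 346.766/1000 × 42.8 = $14.84.

$14.84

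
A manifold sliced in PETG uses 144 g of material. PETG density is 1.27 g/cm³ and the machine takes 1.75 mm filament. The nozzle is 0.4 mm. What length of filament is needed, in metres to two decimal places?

47.14 m

Volume = 144 g / 1.27 g·cm⁻³ = 113.3858 cm³ = 113385.8 mm³.
A = π r² = π × 0.875² = 2.4053 mm².
Length = 113385.8 / 2.4053 = 47139.98 mm = 47.14 m.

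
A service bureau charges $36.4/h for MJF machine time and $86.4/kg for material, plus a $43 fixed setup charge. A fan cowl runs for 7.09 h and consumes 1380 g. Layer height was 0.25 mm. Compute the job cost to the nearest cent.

Time charge = 36.4 × 7.09 = $258.076.
Material charge = 86.4 × 1380/1000 = $119.232.
Adding setup: 258.076 + 119.232 + 43 → 420.308 ≈ $420.31.

$420.31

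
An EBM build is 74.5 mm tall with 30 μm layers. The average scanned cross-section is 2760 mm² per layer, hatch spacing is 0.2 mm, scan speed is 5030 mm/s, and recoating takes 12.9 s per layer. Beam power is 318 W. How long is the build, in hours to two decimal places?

Layers = ⌈74.5/0.03⌉ = 2484.
Hatch length per layer = 2760 / 0.2, so 13800 mm.
Per-layer scan time = 13800 / 5030 = 2.7435 s.
Per-layer time: 2.7435 + 12.9 → 15.6435 s.
Build time = 2484 × 15.6435 = 38858.454 s = 10.79 hours.

10.79 hours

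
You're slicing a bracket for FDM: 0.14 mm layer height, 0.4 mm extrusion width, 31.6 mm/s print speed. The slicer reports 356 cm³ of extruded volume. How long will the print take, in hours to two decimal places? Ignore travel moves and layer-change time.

55.88 hours

Line area = 0.14 × 0.4, so 0.056 mm².
Path length: 356000 mm³ / 0.056 mm² → 6357142.9 mm.
Print-move time = 6357142.9 / 31.6, so 201175.4 s.
Converting: 201175.4 s = 55.88 hours.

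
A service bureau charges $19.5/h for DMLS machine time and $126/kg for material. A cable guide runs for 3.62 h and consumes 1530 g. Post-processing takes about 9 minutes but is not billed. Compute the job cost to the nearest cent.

$263.37

Time charge = 19.5 × 3.62, so $70.59.
Material charge = 126 × 1530/1000, so $192.78.
Job cost: 70.59 + 192.78 = $263.37.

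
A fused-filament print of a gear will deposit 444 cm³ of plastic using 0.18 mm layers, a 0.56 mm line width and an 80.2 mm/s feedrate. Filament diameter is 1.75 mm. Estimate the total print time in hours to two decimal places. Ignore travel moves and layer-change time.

Line area = 0.18 × 0.56 = 0.1008 mm².
Total extruded path = 444000/0.1008 = 4404761.9 mm.
Time extruding: 4404761.9 / 80.2 → 54922.2 s.
In the requested units: 54922.2 s = 15.26 hours.

15.26 hours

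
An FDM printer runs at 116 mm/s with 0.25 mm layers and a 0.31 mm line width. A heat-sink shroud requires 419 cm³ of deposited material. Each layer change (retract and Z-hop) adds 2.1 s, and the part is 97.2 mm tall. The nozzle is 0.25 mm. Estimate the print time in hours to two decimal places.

Extrusion cross-section = 0.25 × 0.31 = 0.0775 mm².
Total extruded path = 419000/0.0775 = 5406451.6 mm.
Extrusion time: 5406451.6 / 116 → 46607.3 s.
Layers = ⌈97.2/0.25⌉ = 389.
Non-print overhead: 389 × 2.1 → 816.9 s.
Total = 46607.3 + 816.9 = 47424.2 s = 13.17 hours.

13.17 hours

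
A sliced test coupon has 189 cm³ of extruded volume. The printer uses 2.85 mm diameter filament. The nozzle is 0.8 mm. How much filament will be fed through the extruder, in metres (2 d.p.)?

Cross-section of 2.85 mm filament: π·(2.85/2)² = 6.3794 mm².
L = 189000 mm³ / 6.3794 mm² = 29626.61 mm, i.e. 29.63 m.

29.63 m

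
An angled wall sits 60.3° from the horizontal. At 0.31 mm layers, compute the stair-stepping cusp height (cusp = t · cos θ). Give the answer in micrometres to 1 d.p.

h_c = t·cos θ = 0.31 × 0.4955 = 0.153605 mm (153.6 μm).

153.6 μm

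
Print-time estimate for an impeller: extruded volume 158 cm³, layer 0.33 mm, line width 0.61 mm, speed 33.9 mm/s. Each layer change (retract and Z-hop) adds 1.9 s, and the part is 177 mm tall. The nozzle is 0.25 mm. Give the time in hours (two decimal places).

6.71 hours

Extrusion cross-section = 0.33 × 0.61, so 0.2013 mm².
Toolpath length = 158 cm³ / 0.2013 mm² = 158000 / 0.2013 = 784898.2 mm.
Time extruding: 784898.2 / 33.9 → 23153.3 s.
Layers = ⌈177/0.33⌉ = 537.
Layer-change overhead = 537 × 1.9, so 1020.3 s.
Altogether 23153.3 + 1020.3 = 24173.6 s, i.e. 6.71 hours.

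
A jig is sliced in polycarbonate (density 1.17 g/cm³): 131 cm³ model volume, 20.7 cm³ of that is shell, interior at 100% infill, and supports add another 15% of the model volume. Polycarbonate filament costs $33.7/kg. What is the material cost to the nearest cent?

Interior volume: 131 − 20.7 → 110.3 cm³.
Infill volume: 1.00 × 110.3 → 110.3 cm³.
Support: 0.15 × 131 → 19.65 cm³.
Deposited volume = 20.7 + 110.3 + 19.65 = 150.65 cm³.
Mass: 150.65 × 1.17 → 176.2605 g.
At $33.7/kg: 176.2605/1000 × 33.7 = $5.94.

$5.94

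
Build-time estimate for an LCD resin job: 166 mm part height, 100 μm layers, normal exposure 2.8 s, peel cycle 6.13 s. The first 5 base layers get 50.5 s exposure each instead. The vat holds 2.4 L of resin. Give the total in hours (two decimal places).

Number of layers: 166 / 0.1 → 1660 (rounded up).
Bottom layers = 5 × (50.5 + 6.13), so 283.15 s.
Remaining layers = 1655 × (2.8 + 6.13), so 14779.15 s.
Sum: 283.15 + 14779.15 = 15062.3 s → 4.18 hours.

4.18 hours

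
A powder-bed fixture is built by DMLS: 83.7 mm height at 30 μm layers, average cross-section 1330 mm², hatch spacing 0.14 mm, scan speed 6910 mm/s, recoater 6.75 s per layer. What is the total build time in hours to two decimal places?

Layer count = ceil(83.7 / 0.03) = 2790.
Hatch length per layer = 1330 / 0.14 = 9500 mm.
Laser time per layer = 9500 / 6910 = 1.3748 s.
Time per layer: 1.3748 + 6.75 → 8.1248 s.
Total: 2790 × 8.1248 s = 22668.192 s → 6.30 hours.

6.30 hours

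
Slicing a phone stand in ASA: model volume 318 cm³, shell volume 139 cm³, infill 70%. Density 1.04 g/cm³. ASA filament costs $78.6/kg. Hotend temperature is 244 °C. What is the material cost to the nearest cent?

Infill region: 318 − 139 → 179 cm³.
Infill volume: 0.70 × 179 → 125.3 cm³.
Total printed volume = 139 + 125.3, so 264.3 cm³.
Mass = 264.3 × 1.04 = 274.872 g.
At $78.6/kg: 274.872/1000 × 78.6 = $21.60.

$21.60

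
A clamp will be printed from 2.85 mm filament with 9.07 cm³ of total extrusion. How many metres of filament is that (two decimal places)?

Filament cross-section = π × (2.85/2)² = 6.3794 mm².
L = 9070 mm³ / 6.3794 mm² = 1421.76 mm, i.e. 1.42 m.

1.42 m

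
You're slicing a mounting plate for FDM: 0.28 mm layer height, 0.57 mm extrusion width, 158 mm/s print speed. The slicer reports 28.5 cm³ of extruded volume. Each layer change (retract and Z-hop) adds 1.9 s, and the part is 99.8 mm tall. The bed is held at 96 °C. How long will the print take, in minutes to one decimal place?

Line area = 0.28 × 0.57 = 0.1596 mm².
Path length: 28500 mm³ / 0.1596 mm² → 178571.4 mm.
Time extruding = 178571.4 / 158, so 1130.2 s.
Layers = ⌈99.8/0.28⌉ = 357.
Z-hop total = 357 × 1.9 = 678.3 s.
Altogether 1130.2 + 678.3 = 1808.5 s, i.e. 30.1 minutes.

30.1 minutes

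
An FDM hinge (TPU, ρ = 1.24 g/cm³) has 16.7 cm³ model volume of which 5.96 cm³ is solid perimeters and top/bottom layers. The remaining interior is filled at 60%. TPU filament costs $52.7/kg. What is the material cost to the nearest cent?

Infill region = 16.7 − 5.96 = 10.74 cm³.
Infill volume = 0.60 × 10.74, so 6.444 cm³.
Total printed volume: 5.96 + 6.444 → 12.404 cm³.
Mass = 12.404 × 1.24 = 15.38096 g.
Cost = 15.38096 g / 1000 × $52.7/kg = $0.81.

$0.81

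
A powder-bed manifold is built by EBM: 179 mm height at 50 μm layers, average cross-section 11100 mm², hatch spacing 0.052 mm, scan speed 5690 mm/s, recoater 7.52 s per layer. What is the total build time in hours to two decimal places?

Number of layers: 179 / 0.05 → 3580 (rounded up).
Per-layer scan distance = 11100 / 0.052 = 213461.5 mm.
Beam time per layer = 213461.5 / 5690, so 37.5152 s.
Layer cycle: 37.5152 + 7.52 → 45.0352 s.
Total: 3580 × 45.0352 s = 161226.016 s → 44.79 hours.

44.79 hours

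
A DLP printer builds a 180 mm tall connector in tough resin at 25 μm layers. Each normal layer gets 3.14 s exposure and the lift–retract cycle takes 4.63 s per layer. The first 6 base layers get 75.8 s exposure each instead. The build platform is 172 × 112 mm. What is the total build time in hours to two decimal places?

Number of layers: 180 / 0.025 → 7200 (rounded up).
Bottom layers = 6 × (75.8 + 4.63), so 482.58 s.
Regular layers = 7194 × (3.14 + 4.63) = 55897.38 s.
Total = 482.58 + 55897.38 = 56379.96 s = 15.66 hours.

15.66 hours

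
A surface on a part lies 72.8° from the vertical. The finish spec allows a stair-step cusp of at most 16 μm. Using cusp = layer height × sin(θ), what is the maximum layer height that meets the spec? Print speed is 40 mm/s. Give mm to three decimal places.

Layer height = cusp / sin(72.8°) = 0.016 / 0.9553 = 0.017 mm.

0.017 mm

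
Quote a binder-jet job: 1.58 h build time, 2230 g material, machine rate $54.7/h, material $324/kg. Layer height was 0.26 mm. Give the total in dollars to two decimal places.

$808.95

Machine-time cost: 54.7 × 1.58 → $86.426.
Feedstock cost = 324 × 2230/1000, so $722.52.
Total = 86.426 + 722.52 = 808.946 ≈ $808.95.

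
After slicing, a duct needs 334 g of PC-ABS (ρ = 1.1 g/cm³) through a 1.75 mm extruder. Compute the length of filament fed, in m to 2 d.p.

Extruded volume: 334/1.1 = 303.6364 cm³ (303636.4 mm³).
Cross-section of 1.75 mm filament: π·(1.75/2)² = 2.4053 mm².
L = V/A = 303636.4/2.4053 = 126236.39 mm → 126.24 m.

126.24 m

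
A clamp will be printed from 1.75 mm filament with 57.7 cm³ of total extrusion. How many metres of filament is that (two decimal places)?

Cross-section of 1.75 mm filament: π·(1.75/2)² = 2.4053 mm².
L = 57700 mm³ / 2.4053 mm² = 23988.69 mm, i.e. 23.99 m.

23.99 m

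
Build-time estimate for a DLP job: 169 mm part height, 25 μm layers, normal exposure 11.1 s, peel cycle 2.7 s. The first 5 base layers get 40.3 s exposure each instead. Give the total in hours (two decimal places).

Layers = ⌈169/0.025⌉ = 6760.
Bottom layers = 5 × (40.3 + 2.7) = 215 s.
Remaining layers = 6755 × (11.1 + 2.7) = 93219 s.
Sum: 215 + 93219 = 93434 s → 25.95 hours.

25.95 hours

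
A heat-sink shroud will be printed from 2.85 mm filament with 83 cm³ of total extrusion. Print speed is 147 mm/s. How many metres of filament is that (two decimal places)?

13.01 m

A = π r² = π × 1.425² = 6.3794 mm².
L = 83000 mm³ / 6.3794 mm² = 13010.63 mm, i.e. 13.01 m.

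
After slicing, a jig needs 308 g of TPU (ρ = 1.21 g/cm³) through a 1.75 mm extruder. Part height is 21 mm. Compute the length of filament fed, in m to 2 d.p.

105.83 m

Extruded volume: 308/1.21 = 254.5455 cm³ (254545.5 mm³).
A = π r² = π × 0.875² = 2.4053 mm².
L = V/A = 254545.5/2.4053 = 105826.92 mm → 105.83 m.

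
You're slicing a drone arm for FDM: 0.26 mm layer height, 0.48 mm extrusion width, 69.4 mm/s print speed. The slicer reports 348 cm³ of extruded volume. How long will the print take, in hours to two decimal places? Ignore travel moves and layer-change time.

11.16 hours

Bead cross-section: 0.26 × 0.48 → 0.1248 mm².
Path length: 348000 mm³ / 0.1248 mm² → 2788461.5 mm.
Print-move time = 2788461.5 / 69.4 = 40179.6 s.
That's 40179.6 s → 11.16 hours.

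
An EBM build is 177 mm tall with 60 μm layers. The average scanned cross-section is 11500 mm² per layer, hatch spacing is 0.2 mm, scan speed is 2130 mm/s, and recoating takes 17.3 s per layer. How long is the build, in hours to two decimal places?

Layer count = ceil(177 / 0.06) = 2950.
Hatch length per layer = 11500 / 0.2 = 57500 mm.
Scan time per layer = 57500 / 2130 = 26.9953 s.
Per-layer time: 26.9953 + 17.3 → 44.2953 s.
Build time = 2950 × 44.2953 = 130671.135 s = 36.30 hours.

36.30 hours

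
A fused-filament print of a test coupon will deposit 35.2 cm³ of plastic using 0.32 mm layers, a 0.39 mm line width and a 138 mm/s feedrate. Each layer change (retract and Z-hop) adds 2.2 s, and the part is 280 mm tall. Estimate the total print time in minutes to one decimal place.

Extrusion cross-section = 0.32 × 0.39 = 0.1248 mm².
Toolpath length = 35.2 cm³ / 0.1248 mm² = 35200 / 0.1248 = 282051.3 mm.
Time extruding = 282051.3 / 138, so 2043.9 s.
Layer count = ceil(280 / 0.32) = 875.
Non-print overhead: 875 × 2.2 → 1925 s.
Total = 2043.9 + 1925 = 3968.9 s = 66.1 minutes.

66.1 minutes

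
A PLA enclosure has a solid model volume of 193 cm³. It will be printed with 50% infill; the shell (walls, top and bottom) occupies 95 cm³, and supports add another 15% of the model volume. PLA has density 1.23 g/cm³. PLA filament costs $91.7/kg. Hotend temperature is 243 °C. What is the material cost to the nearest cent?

Interior volume: 193 − 95 → 98 cm³.
Infill volume = 0.50 × 98 = 49 cm³.
Support: 0.15 × 193 → 28.95 cm³.
Deposited volume = 95 + 49 + 28.95, so 172.95 cm³.
Mass = 172.95 × 1.23 = 212.7285 g.
Cost = 212.7285 g / 1000 × $91.7/kg = $19.51.

$19.51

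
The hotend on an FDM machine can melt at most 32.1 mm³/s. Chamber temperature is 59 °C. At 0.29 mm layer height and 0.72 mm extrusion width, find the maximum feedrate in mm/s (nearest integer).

A: 0.29 × 0.72 → 0.2088 mm².
Max speed = 32.1 / 0.2088 = 153.74 ≈ 154 mm/s.

154 mm/s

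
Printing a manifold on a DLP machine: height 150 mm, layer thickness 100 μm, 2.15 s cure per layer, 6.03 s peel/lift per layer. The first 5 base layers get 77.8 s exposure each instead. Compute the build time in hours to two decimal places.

Layers = ⌈150/0.1⌉ = 1500.
Base layers = 5 × (77.8 + 6.03) = 419.15 s.
Normal layers = 1495 × (2.15 + 6.03) = 12229.1 s.
Sum: 419.15 + 12229.1 = 12648.25 s → 3.51 hours.

3.51 hours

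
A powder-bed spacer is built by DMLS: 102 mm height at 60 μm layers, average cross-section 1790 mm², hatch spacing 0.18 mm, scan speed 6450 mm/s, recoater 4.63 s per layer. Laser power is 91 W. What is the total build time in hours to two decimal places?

Number of layers: 102 / 0.06 → 1700 (rounded up).
Hatch length per layer = 1790 / 0.18, so 9944.4 mm.
Laser time per layer = 9944.4 / 6450, so 1.5418 s.
Layer cycle = 1.5418 + 4.63, so 6.1718 s.
Total: 1700 × 6.1718 s = 10492.06 s → 2.91 hours.

2.91 hours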